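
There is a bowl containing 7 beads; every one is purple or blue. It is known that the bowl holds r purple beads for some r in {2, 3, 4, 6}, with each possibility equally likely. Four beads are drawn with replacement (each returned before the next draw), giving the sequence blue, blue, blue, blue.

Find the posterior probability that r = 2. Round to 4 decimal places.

0.6490

Compute the likelihood of the observed sequence for each case: P(data | r = 2) = (5/7)(5/7)(5/7)(5/7) = 0.26031; P(data | r = 3) = (4/7)(4/7)(4/7)(4/7) = 0.10662; P(data | r = 4) = (3/7)(3/7)(3/7)(3/7) = 0.033736; P(data | r = 6) = (1/7)(1/7)(1/7)(1/7) = 0.00041649.
Multiplying each by its prior: 1/4 · 0.26031 = 0.065077, 1/4 · 0.10662 = 0.026656, 1/4 · 0.033736 = 0.008434, 1/4 · 0.00041649 = 0.00010412; these sum to 0.10027.
By Bayes' rule, P(r = 2 | data) = (0.065077) / (0.10027) = 0.64901.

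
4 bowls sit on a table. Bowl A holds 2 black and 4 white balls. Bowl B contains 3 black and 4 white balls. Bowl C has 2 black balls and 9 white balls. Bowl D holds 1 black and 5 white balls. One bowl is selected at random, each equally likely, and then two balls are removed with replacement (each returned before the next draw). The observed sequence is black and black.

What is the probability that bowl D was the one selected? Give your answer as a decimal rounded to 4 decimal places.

For each hypothesis, P(data | H) works out to: P(data | bowl A) = (2/6)(2/6) = 0.11111; P(data | bowl B) = (3/7)(3/7) = 0.18367; P(data | bowl C) = (2/11)(2/11) = 0.033058; P(data | bowl D) = (1/6)(1/6) = 0.027778.
The prior-weighted likelihoods are 1/4 · 0.11111 = 0.027778, 1/4 · 0.18367 = 0.045918, 1/4 · 0.033058 = 0.0082645, 1/4 · 0.027778 = 0.0069444; summing to 0.088905.
Hence P(bowl D | data) = (0.0069444) / (0.088905) = 0.078111.

0.0781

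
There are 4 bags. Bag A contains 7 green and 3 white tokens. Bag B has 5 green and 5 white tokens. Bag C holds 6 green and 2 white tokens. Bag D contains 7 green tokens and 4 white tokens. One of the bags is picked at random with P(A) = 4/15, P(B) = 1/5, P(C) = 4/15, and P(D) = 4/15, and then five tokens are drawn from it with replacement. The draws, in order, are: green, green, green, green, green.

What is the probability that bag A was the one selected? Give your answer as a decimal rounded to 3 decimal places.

Under each hypothesis, the probability of the observed sequence is: P(data | bag A) = (7/10)(7/10)(7/10)(7/10)(7/10) = 0.16807; P(data | bag B) = (5/10)(5/10)(5/10)(5/10)(5/10) = 0.03125; P(data | bag C) = (6/8)(6/8)(6/8)(6/8)(6/8) = 0.2373; P(data | bag D) = (7/11)(7/11)(7/11)(7/11)(7/11) = 0.10436.
Multiplying each by its prior: 4/15 · 0.16807 = 0.044819, 1/5 · 0.03125 = 0.00625, 4/15 · 0.2373 = 0.063281, 4/15 · 0.10436 = 0.027829; with total 0.14218.
Hence P(bag A | data) = (0.044819) / (0.14218) = 0.31523.

0.315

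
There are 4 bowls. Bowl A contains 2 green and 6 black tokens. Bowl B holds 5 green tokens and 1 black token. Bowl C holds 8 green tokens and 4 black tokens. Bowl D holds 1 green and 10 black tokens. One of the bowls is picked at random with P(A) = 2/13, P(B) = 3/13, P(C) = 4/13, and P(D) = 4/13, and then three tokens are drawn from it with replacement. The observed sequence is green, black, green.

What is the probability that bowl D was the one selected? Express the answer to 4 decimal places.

For each hypothesis, P(data | H) works out to: P(data | bowl A) = (2/8)(6/8)(2/8) = 0.046875; P(data | bowl B) = (5/6)(1/6)(5/6) = 0.11574; P(data | bowl C) = (8/12)(4/12)(8/12) = 0.14815; P(data | bowl D) = (1/11)(10/11)(1/11) = 0.0075131.
Multiplying each by its prior: 2/13 · 0.046875 = 0.0072115, 3/13 · 0.11574 = 0.026709, 4/13 · 0.14815 = 0.045584, 4/13 · 0.0075131 = 0.0023117; summing to 0.081817.
Hence P(bowl D | data) = (0.0023117) / (0.081817) = 0.028255.

0.0283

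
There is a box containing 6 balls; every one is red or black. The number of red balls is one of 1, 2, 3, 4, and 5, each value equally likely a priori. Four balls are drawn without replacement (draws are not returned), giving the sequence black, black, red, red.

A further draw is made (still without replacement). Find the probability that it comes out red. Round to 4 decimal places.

Under each hypothesis, the probability of the observed sequence is: P(data | r = 1) = (5/6)(4/5)(1/4)(0/3) = 0; P(data | r = 2) = (4/6)(3/5)(2/4)(1/3) = 1/15; P(data | r = 3) = (3/6)(2/5)(3/4)(2/3) = 1/10; P(data | r = 4) = (2/6)(1/5)(4/4)(3/3) = 1/15; P(data | r = 5) = (1/6)(0/5) = 0.
The prior-weighted likelihoods are 1/5 · 0 = 0, 1/5 · 1/15 = 1/75, 1/5 · 1/10 = 1/50, 1/5 · 1/15 = 1/75, 1/5 · 0 = 0; summing to 7/150.
Normalising, the posterior is P(r = 1 | data) = 0, P(r = 2 | data) = 2/7, P(r = 3 | data) = 3/7, P(r = 4 | data) = 2/7, P(r = 5 | data) = 0.
The predictive probability is P(red next | data) = (0)(2/7) + (1/2)(3/7) + (1)(2/7) = 1/2.

0.5000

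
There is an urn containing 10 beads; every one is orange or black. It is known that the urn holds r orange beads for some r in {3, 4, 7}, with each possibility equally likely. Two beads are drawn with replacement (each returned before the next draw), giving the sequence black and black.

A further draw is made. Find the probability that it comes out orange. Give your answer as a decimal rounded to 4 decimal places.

0.3766

For each hypothesis, P(data | H) works out to: P(data | r = 3) = (7/10)(7/10) = 49/100; P(data | r = 4) = (6/10)(6/10) = 9/25; P(data | r = 7) = (3/10)(3/10) = 9/100.
Weighting by the prior gives 1/3 · 49/100 = 49/300, 1/3 · 9/25 = 3/25, 1/3 · 9/100 = 3/100; these sum to 47/150.
Dividing through by the total gives posterior P(r = 3 | data) = 49/94, P(r = 4 | data) = 18/47, P(r = 7 | data) = 9/94.
So P(orange next | data) = Σ P(orange next | H) P(H | data) = (3/10)(49/94) + (2/5)(18/47) + (7/10)(9/94) = 177/470.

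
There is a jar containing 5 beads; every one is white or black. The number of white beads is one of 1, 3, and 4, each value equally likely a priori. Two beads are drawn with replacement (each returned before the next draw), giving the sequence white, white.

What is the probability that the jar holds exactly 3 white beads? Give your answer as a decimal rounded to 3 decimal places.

0.346

For each hypothesis, P(data | H) works out to: P(data | r = 1) = (1/5)(1/5) = 1/25; P(data | r = 3) = (3/5)(3/5) = 9/25; P(data | r = 4) = (4/5)(4/5) = 16/25.
Multiplying each by its prior: 1/3 · 1/25 = 1/75, 1/3 · 9/25 = 3/25, 1/3 · 16/25 = 16/75; summing to 26/75.
So P(r = 3 | data) = (3/25) / (26/75) = 9/26.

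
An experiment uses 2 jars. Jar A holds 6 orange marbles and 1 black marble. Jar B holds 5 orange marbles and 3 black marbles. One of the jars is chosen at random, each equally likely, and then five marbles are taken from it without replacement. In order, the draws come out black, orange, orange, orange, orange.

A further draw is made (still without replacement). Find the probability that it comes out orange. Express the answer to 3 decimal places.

Compute the likelihood of the observed sequence for each case: P(data | jar A) = (1/7)(6/6)(5/5)(4/4)(3/3) = 1/7; P(data | jar B) = (3/8)(5/7)(4/6)(3/5)(2/4) = 3/56.
Weighting by the prior gives 1/2 · 1/7 = 1/14, 1/2 · 3/56 = 3/112; summing to 11/112.
The posterior is then P(jar A | data) = 8/11, P(jar B | data) = 3/11.
Averaging over the posterior, P(orange next | data) = (1)(8/11) + (1/3)(3/11) = 9/11.

0.818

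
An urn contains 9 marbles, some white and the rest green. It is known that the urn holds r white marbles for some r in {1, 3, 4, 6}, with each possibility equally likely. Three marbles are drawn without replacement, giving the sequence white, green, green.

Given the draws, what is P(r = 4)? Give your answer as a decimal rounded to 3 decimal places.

The likelihood of the observed sequence under each hypothesis: P(data | r = 1) = (1/9)(8/8)(7/7) = 0.11111; P(data | r = 3) = (3/9)(6/8)(5/7) = 0.17857; P(data | r = 4) = (4/9)(5/8)(4/7) = 0.15873; P(data | r = 6) = (6/9)(3/8)(2/7) = 0.071429.
The prior-weighted likelihoods are 1/4 · 0.11111 = 0.027778, 1/4 · 0.17857 = 0.044643, 1/4 · 0.15873 = 0.039683, 1/4 · 0.071429 = 0.017857; with total 0.12996.
Therefore the posterior P(r = 4 | data) = (0.039683) / (0.12996) = 0.30534.

0.305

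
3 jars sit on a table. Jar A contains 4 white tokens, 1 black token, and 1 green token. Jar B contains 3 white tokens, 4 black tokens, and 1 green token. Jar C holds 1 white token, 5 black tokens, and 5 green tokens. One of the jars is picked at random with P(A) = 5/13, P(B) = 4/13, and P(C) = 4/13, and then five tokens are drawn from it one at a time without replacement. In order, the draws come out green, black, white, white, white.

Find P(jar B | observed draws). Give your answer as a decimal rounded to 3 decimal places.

0.079

For each hypothesis, P(data | H) works out to: P(data | jar A) = (1/6)(1/5)(4/4)(3/3)(2/2) = 0.033333; P(data | jar B) = (1/8)(4/7)(3/6)(2/5)(1/4) = 0.0035714; P(data | jar C) = (5/11)(5/10)(1/9)(0/8) = 0.
The prior-weighted likelihoods are 5/13 · 0.033333 = 0.012821, 4/13 · 0.0035714 = 0.0010989, 4/13 · 0 = 0; with total 0.013919.
Hence P(jar B | data) = (0.0010989) / (0.013919) = 0.078947.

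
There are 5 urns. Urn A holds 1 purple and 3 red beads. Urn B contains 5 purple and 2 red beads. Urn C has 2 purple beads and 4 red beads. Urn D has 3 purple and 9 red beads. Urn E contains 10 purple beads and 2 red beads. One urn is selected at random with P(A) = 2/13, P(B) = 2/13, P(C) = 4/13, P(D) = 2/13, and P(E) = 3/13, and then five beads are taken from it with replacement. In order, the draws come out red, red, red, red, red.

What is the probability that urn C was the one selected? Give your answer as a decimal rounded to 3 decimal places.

0.356

Under each hypothesis, the probability of the observed sequence is: P(data | urn A) = (3/4)(3/4)(3/4)(3/4)(3/4) = 0.2373; P(data | urn B) = (2/7)(2/7)(2/7)(2/7)(2/7) = 0.001904; P(data | urn C) = (4/6)(4/6)(4/6)(4/6)(4/6) = 0.13169; P(data | urn D) = (9/12)(9/12)(9/12)(9/12)(9/12) = 0.2373; P(data | urn E) = (2/12)(2/12)(2/12)(2/12)(2/12) = 0.0001286.
The prior-weighted likelihoods are 2/13 · 0.2373 = 0.036508, 2/13 · 0.001904 = 0.00029292, 4/13 · 0.13169 = 0.040519, 2/13 · 0.2373 = 0.036508, 3/13 · 0.0001286 = 2.9677e-05; these sum to 0.11386.
Therefore the posterior P(urn C | data) = (0.040519) / (0.11386) = 0.35587.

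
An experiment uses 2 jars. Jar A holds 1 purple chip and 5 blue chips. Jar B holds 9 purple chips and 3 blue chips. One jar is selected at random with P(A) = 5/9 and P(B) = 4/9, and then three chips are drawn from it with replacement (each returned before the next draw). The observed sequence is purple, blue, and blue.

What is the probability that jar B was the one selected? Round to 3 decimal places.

0.245

For each hypothesis, P(data | H) works out to: P(data | jar A) = (1/6)(5/6)(5/6) = 0.11574; P(data | jar B) = (9/12)(3/12)(3/12) = 0.046875.
Multiplying each by its prior: 5/9 · 0.11574 = 0.0643, 4/9 · 0.046875 = 0.020833; summing to 0.085134.
So P(jar B | data) = (0.020833) / (0.085134) = 0.24471.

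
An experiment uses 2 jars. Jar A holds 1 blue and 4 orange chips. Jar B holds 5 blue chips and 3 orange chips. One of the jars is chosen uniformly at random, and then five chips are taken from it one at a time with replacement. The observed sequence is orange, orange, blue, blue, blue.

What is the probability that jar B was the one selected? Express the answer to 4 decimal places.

0.8702

Compute the likelihood of the observed sequence for each case: P(data | jar A) = (4/5)(4/5)(1/5)(1/5)(1/5) = 0.00512; P(data | jar B) = (3/8)(3/8)(5/8)(5/8)(5/8) = 0.034332.
The prior-weighted likelihoods are 1/2 · 0.00512 = 0.00256, 1/2 · 0.034332 = 0.017166; summing to 0.019726.
Hence P(jar B | data) = (0.017166) / (0.019726) = 0.87022.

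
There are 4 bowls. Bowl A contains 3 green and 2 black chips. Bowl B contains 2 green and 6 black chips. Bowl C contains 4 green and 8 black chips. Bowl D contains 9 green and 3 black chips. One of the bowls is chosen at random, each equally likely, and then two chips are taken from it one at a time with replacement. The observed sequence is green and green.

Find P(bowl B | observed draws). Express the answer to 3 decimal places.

For each hypothesis, P(data | H) works out to: P(data | bowl A) = (3/5)(3/5) = 0.36; P(data | bowl B) = (2/8)(2/8) = 0.0625; P(data | bowl C) = (4/12)(4/12) = 0.11111; P(data | bowl D) = (9/12)(9/12) = 0.5625.
The prior-weighted likelihoods are 1/4 · 0.36 = 0.09, 1/4 · 0.0625 = 0.015625, 1/4 · 0.11111 = 0.027778, 1/4 · 0.5625 = 0.14062; summing to 0.27403.
By Bayes' rule, P(bowl B | data) = (0.015625) / (0.27403) = 0.05702.

0.057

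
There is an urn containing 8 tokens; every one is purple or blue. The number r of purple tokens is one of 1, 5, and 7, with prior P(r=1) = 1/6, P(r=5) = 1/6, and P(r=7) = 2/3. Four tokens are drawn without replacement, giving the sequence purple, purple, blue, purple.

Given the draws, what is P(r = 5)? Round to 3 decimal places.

Compute the likelihood of the observed sequence for each case: P(data | r = 1) = (1/8)(0/7) = 0; P(data | r = 5) = (5/8)(4/7)(3/6)(3/5) = 3/28; P(data | r = 7) = (7/8)(6/7)(1/6)(5/5) = 1/8.
Weighting by the prior gives 1/6 · 0 = 0, 1/6 · 3/28 = 1/56, 2/3 · 1/8 = 1/12; with total 17/168.
By Bayes' rule, P(r = 5 | data) = (1/56) / (17/168) = 3/17.

0.176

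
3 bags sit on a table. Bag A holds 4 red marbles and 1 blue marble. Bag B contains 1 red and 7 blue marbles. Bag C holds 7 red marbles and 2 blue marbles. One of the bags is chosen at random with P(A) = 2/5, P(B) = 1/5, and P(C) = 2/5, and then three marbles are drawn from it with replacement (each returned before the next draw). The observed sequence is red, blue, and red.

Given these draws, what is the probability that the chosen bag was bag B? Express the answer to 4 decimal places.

The likelihood of the observed sequence under each hypothesis: P(data | bag A) = (4/5)(1/5)(4/5) = 0.128; P(data | bag B) = (1/8)(7/8)(1/8) = 0.013672; P(data | bag C) = (7/9)(2/9)(7/9) = 0.13443.
The prior-weighted likelihoods are 2/5 · 0.128 = 0.0512, 1/5 · 0.013672 = 0.0027344, 2/5 · 0.13443 = 0.053772; summing to 0.10771.
Hence P(bag B | data) = (0.0027344) / (0.10771) = 0.025387.

0.0254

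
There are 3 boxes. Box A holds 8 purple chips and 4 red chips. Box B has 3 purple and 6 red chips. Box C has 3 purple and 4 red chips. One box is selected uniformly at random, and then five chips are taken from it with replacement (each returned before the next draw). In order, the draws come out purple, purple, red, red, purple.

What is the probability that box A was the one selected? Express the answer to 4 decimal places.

0.4385

The likelihood of the observed sequence under each hypothesis: P(data | box A) = (8/12)(8/12)(4/12)(4/12)(8/12) = 0.032922; P(data | box B) = (3/9)(3/9)(6/9)(6/9)(3/9) = 0.016461; P(data | box C) = (3/7)(3/7)(4/7)(4/7)(3/7) = 0.025704.
Multiplying each by its prior: 1/3 · 0.032922 = 0.010974, 1/3 · 0.016461 = 0.005487, 1/3 · 0.025704 = 0.0085679; summing to 0.025029.
So P(box A | data) = (0.010974) / (0.025029) = 0.43845.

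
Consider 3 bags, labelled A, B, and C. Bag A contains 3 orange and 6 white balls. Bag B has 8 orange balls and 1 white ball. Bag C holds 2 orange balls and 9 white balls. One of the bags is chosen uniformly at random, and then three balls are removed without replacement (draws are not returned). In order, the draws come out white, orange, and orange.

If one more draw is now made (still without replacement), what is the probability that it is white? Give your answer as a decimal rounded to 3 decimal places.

The likelihood of the observed sequence under each hypothesis: P(data | bag A) = (6/9)(3/8)(2/7) = 0.071429; P(data | bag B) = (1/9)(8/8)(7/7) = 0.11111; P(data | bag C) = (9/11)(2/10)(1/9) = 0.018182.
The prior-weighted likelihoods are 1/3 · 0.071429 = 0.02381, 1/3 · 0.11111 = 0.037037, 1/3 · 0.018182 = 0.0060606; these sum to 0.066907.
Normalising, the posterior is P(bag A | data) = 0.35586, P(bag B | data) = 0.55356, P(bag C | data) = 0.090582.
Averaging over the posterior, P(white next | data) = (5/6)(0.35586) + (0)(0.55356) + (1)(0.090582) = 0.38713.

0.387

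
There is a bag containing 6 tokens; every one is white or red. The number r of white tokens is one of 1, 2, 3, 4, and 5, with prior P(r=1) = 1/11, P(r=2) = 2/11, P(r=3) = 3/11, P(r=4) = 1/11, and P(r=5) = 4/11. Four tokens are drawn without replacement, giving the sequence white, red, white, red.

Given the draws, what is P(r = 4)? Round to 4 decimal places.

0.1333

The likelihood of the observed sequence under each hypothesis: P(data | r = 1) = (1/6)(5/5)(0/4) = 0; P(data | r = 2) = (2/6)(4/5)(1/4)(3/3) = 1/15; P(data | r = 3) = (3/6)(3/5)(2/4)(2/3) = 1/10; P(data | r = 4) = (4/6)(2/5)(3/4)(1/3) = 1/15; P(data | r = 5) = (5/6)(1/5)(4/4)(0/3) = 0.
Weighting by the prior gives 1/11 · 0 = 0, 2/11 · 1/15 = 2/165, 3/11 · 1/10 = 3/110, 1/11 · 1/15 = 1/165, 4/11 · 0 = 0; with total 1/22.
So P(r = 4 | data) = (1/165) / (1/22) = 2/15.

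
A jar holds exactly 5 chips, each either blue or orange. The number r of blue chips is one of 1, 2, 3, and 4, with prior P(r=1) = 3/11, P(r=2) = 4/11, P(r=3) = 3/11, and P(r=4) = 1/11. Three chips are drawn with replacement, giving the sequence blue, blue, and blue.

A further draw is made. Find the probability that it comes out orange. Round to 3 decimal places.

0.371

Under each hypothesis, the probability of the observed sequence is: P(data | r = 1) = (1/5)(1/5)(1/5) = 0.008; P(data | r = 2) = (2/5)(2/5)(2/5) = 0.064; P(data | r = 3) = (3/5)(3/5)(3/5) = 0.216; P(data | r = 4) = (4/5)(4/5)(4/5) = 0.512.
Weighting by the prior gives 3/11 · 0.008 = 0.0021818, 4/11 · 0.064 = 0.023273, 3/11 · 0.216 = 0.058909, 1/11 · 0.512 = 0.046545; summing to 0.13091.
Normalising, the posterior is P(r = 1 | data) = 0.016667, P(r = 2 | data) = 0.17778, P(r = 3 | data) = 0.45, P(r = 4 | data) = 0.35556.
Averaging over the posterior, P(orange next | data) = (4/5)(0.016667) + (3/5)(0.17778) + (2/5)(0.45) + (1/5)(0.35556) = 0.37111.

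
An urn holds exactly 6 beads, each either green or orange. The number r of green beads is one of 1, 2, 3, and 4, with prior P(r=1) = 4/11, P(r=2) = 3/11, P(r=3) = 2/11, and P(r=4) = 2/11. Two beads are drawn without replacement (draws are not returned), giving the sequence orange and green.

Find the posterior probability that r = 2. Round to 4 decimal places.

0.3077

Compute the likelihood of the observed sequence for each case: P(data | r = 1) = (5/6)(1/5) = 1/6; P(data | r = 2) = (4/6)(2/5) = 4/15; P(data | r = 3) = (3/6)(3/5) = 3/10; P(data | r = 4) = (2/6)(4/5) = 4/15.
The prior-weighted likelihoods are 4/11 · 1/6 = 2/33, 3/11 · 4/15 = 4/55, 2/11 · 3/10 = 3/55, 2/11 · 4/15 = 8/165; these sum to 13/55.
Therefore the posterior P(r = 2 | data) = (4/55) / (13/55) = 4/13.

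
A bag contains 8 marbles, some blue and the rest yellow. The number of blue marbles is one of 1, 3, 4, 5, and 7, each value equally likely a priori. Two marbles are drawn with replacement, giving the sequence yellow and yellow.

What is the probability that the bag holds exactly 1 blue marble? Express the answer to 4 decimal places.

0.4900

Under each hypothesis, the probability of the observed sequence is: P(data | r = 1) = (7/8)(7/8) = 49/64; P(data | r = 3) = (5/8)(5/8) = 25/64; P(data | r = 4) = (4/8)(4/8) = 1/4; P(data | r = 5) = (3/8)(3/8) = 9/64; P(data | r = 7) = (1/8)(1/8) = 1/64.
Weighting by the prior gives 1/5 · 49/64 = 49/320, 1/5 · 25/64 = 5/64, 1/5 · 1/4 = 1/20, 1/5 · 9/64 = 9/320, 1/5 · 1/64 = 1/320; with total 5/16.
So P(r = 1 | data) = (49/320) / (5/16) = 49/100.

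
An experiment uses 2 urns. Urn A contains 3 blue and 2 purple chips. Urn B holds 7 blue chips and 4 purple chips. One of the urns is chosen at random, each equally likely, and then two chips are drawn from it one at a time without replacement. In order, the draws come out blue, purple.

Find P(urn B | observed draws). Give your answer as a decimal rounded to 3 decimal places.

0.459

Under each hypothesis, the probability of the observed sequence is: P(data | urn A) = (3/5)(2/4) = 3/10; P(data | urn B) = (7/11)(4/10) = 14/55.
Multiplying each by its prior: 1/2 · 3/10 = 3/20, 1/2 · 14/55 = 7/55; these sum to 61/220.
By Bayes' rule, P(urn B | data) = (7/55) / (61/220) = 28/61.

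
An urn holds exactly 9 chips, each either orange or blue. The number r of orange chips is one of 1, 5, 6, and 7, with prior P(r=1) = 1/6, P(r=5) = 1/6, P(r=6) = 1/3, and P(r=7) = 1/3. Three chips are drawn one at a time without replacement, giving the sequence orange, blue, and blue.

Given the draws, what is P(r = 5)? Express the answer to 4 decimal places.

For each hypothesis, P(data | H) works out to: P(data | r = 1) = (1/9)(8/8)(7/7) = 1/9; P(data | r = 5) = (5/9)(4/8)(3/7) = 5/42; P(data | r = 6) = (6/9)(3/8)(2/7) = 1/14; P(data | r = 7) = (7/9)(2/8)(1/7) = 1/36.
Multiplying each by its prior: 1/6 · 1/9 = 1/54, 1/6 · 5/42 = 5/252, 1/3 · 1/14 = 1/42, 1/3 · 1/36 = 1/108; summing to 1/14.
By Bayes' rule, P(r = 5 | data) = (5/252) / (1/14) = 5/18.

0.2778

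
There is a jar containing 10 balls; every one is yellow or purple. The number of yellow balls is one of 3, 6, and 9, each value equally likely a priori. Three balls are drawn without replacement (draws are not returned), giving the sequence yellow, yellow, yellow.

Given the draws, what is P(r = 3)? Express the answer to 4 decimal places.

For each hypothesis, P(data | H) works out to: P(data | r = 3) = (3/10)(2/9)(1/8) = 1/120; P(data | r = 6) = (6/10)(5/9)(4/8) = 1/6; P(data | r = 9) = (9/10)(8/9)(7/8) = 7/10.
Multiplying each by its prior: 1/3 · 1/120 = 1/360, 1/3 · 1/6 = 1/18, 1/3 · 7/10 = 7/30; summing to 7/24.
Hence P(r = 3 | data) = (1/360) / (7/24) = 1/105.

0.0095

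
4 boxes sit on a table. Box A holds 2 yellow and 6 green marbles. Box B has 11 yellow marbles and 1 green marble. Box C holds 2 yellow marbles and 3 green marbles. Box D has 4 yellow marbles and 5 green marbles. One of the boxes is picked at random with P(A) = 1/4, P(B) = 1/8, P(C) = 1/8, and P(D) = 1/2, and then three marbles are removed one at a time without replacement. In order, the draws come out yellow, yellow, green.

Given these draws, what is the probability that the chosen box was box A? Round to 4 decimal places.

0.0977

Compute the likelihood of the observed sequence for each case: P(data | box A) = (2/8)(1/7)(6/6) = 0.035714; P(data | box B) = (11/12)(10/11)(1/10) = 0.083333; P(data | box C) = (2/5)(1/4)(3/3) = 0.1; P(data | box D) = (4/9)(3/8)(5/7) = 0.11905.
Weighting by the prior gives 1/4 · 0.035714 = 0.0089286, 1/8 · 0.083333 = 0.010417, 1/8 · 0.1 = 0.0125, 1/2 · 0.11905 = 0.059524; with total 0.091369.
By Bayes' rule, P(box A | data) = (0.0089286) / (0.091369) = 0.09772.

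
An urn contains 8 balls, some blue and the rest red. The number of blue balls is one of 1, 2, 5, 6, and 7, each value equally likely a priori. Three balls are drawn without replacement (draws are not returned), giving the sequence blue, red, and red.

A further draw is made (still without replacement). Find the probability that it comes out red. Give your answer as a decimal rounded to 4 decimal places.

0.6667

Compute the likelihood of the observed sequence for each case: P(data | r = 1) = (1/8)(7/7)(6/6) = 1/8; P(data | r = 2) = (2/8)(6/7)(5/6) = 5/28; P(data | r = 5) = (5/8)(3/7)(2/6) = 5/56; P(data | r = 6) = (6/8)(2/7)(1/6) = 1/28; P(data | r = 7) = (7/8)(1/7)(0/6) = 0.
Multiplying each by its prior: 1/5 · 1/8 = 1/40, 1/5 · 5/28 = 1/28, 1/5 · 5/56 = 1/56, 1/5 · 1/28 = 1/140, 1/5 · 0 = 0; with total 3/35.
The posterior is then P(r = 1 | data) = 7/24, P(r = 2 | data) = 5/12, P(r = 5 | data) = 5/24, P(r = 6 | data) = 1/12, P(r = 7 | data) = 0.
So P(red next | data) = Σ P(red next | H) P(H | data) = (1)(7/24) + (4/5)(5/12) + (1/5)(5/24) + (0)(1/12) = 2/3.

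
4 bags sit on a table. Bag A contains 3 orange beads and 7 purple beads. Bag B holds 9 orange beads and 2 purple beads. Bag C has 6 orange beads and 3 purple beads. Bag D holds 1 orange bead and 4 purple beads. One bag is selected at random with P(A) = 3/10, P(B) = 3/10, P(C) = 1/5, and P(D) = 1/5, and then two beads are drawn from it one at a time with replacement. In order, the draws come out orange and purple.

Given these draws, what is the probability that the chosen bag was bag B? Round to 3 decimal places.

The likelihood of the observed sequence under each hypothesis: P(data | bag A) = (3/10)(7/10) = 0.21; P(data | bag B) = (9/11)(2/11) = 0.14876; P(data | bag C) = (6/9)(3/9) = 0.22222; P(data | bag D) = (1/5)(4/5) = 0.16.
Weighting by the prior gives 3/10 · 0.21 = 0.063, 3/10 · 0.14876 = 0.044628, 1/5 · 0.22222 = 0.044444, 1/5 · 0.16 = 0.032; these sum to 0.18407.
So P(bag B | data) = (0.044628) / (0.18407) = 0.24245.

0.242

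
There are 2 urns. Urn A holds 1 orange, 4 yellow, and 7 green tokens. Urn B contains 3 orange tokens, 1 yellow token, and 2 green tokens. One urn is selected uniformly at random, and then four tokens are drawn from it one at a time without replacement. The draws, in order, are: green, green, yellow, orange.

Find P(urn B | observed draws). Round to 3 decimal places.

Compute the likelihood of the observed sequence for each case: P(data | urn A) = (7/12)(6/11)(4/10)(1/9) = 0.014141; P(data | urn B) = (2/6)(1/5)(1/4)(3/3) = 0.016667.
The prior-weighted likelihoods are 1/2 · 0.014141 = 0.0070707, 1/2 · 0.016667 = 0.0083333; these sum to 0.015404.
Therefore the posterior P(urn B | data) = (0.0083333) / (0.015404) = 0.54098.

0.541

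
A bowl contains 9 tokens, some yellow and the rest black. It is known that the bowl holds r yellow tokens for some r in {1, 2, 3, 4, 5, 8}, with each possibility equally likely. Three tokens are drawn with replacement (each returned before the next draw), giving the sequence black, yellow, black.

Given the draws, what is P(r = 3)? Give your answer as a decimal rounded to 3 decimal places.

0.236

For each hypothesis, P(data | H) works out to: P(data | r = 1) = (8/9)(1/9)(8/9) = 0.087791; P(data | r = 2) = (7/9)(2/9)(7/9) = 0.13443; P(data | r = 3) = (6/9)(3/9)(6/9) = 0.14815; P(data | r = 4) = (5/9)(4/9)(5/9) = 0.13717; P(data | r = 5) = (4/9)(5/9)(4/9) = 0.10974; P(data | r = 8) = (1/9)(8/9)(1/9) = 0.010974.
The prior-weighted likelihoods are 1/6 · 0.087791 = 0.014632, 1/6 · 0.13443 = 0.022405, 1/6 · 0.14815 = 0.024691, 1/6 · 0.13717 = 0.022862, 1/6 · 0.10974 = 0.01829, 1/6 · 0.010974 = 0.001829; with total 0.10471.
Hence P(r = 3 | data) = (0.024691) / (0.10471) = 0.23581.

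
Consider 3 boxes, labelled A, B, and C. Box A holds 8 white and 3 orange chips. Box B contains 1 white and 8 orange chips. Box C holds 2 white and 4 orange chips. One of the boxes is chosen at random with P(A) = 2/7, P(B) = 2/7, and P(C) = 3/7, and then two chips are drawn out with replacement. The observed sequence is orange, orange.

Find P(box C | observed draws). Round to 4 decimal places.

0.4354

The likelihood of the observed sequence under each hypothesis: P(data | box A) = (3/11)(3/11) = 0.07438; P(data | box B) = (8/9)(8/9) = 0.79012; P(data | box C) = (4/6)(4/6) = 0.44444.
Weighting by the prior gives 2/7 · 0.07438 = 0.021251, 2/7 · 0.79012 = 0.22575, 3/7 · 0.44444 = 0.19048; summing to 0.43748.
Hence P(box C | data) = (0.19048) / (0.43748) = 0.4354.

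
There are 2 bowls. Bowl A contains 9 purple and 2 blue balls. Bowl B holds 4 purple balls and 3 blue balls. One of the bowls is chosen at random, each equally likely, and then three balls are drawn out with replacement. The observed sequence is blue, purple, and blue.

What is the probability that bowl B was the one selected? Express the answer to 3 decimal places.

Under each hypothesis, the probability of the observed sequence is: P(data | bowl A) = (2/11)(9/11)(2/11) = 0.027047; P(data | bowl B) = (3/7)(4/7)(3/7) = 0.10496.
The prior-weighted likelihoods are 1/2 · 0.027047 = 0.013524, 1/2 · 0.10496 = 0.052478; summing to 0.066002.
By Bayes' rule, P(bowl B | data) = (0.052478) / (0.066002) = 0.7951.

0.795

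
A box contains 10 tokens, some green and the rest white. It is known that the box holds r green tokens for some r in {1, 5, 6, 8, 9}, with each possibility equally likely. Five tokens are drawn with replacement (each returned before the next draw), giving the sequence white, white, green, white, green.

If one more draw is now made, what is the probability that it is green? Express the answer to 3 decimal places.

Compute the likelihood of the observed sequence for each case: P(data | r = 1) = (9/10)(9/10)(1/10)(9/10)(1/10) = 0.00729; P(data | r = 5) = (5/10)(5/10)(5/10)(5/10)(5/10) = 0.03125; P(data | r = 6) = (4/10)(4/10)(6/10)(4/10)(6/10) = 0.02304; P(data | r = 8) = (2/10)(2/10)(8/10)(2/10)(8/10) = 0.00512; P(data | r = 9) = (1/10)(1/10)(9/10)(1/10)(9/10) = 0.00081.
Weighting by the prior gives 1/5 · 0.00729 = 0.001458, 1/5 · 0.03125 = 0.00625, 1/5 · 0.02304 = 0.004608, 1/5 · 0.00512 = 0.001024, 1/5 · 0.00081 = 0.000162; these sum to 0.013502.
Dividing through by the total gives posterior P(r = 1 | data) = 0.10798, P(r = 5 | data) = 0.46289, P(r = 6 | data) = 0.34128, P(r = 8 | data) = 0.075841, P(r = 9 | data) = 0.011998.
The predictive probability is P(green next | data) = (1/10)(0.10798) + (1/2)(0.46289) + (3/5)(0.34128) + (4/5)(0.075841) + (9/10)(0.011998) = 0.51849.

0.518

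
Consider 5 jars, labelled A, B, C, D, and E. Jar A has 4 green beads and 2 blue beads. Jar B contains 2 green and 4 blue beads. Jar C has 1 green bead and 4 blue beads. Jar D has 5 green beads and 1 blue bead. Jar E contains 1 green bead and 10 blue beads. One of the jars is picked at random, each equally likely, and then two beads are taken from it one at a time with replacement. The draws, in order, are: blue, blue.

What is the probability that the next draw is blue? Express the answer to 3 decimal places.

Compute the likelihood of the observed sequence for each case: P(data | jar A) = (2/6)(2/6) = 0.11111; P(data | jar B) = (4/6)(4/6) = 0.44444; P(data | jar C) = (4/5)(4/5) = 0.64; P(data | jar D) = (1/6)(1/6) = 0.027778; P(data | jar E) = (10/11)(10/11) = 0.82645.
Multiplying each by its prior: 1/5 · 0.11111 = 0.022222, 1/5 · 0.44444 = 0.088889, 1/5 · 0.64 = 0.128, 1/5 · 0.027778 = 0.0055556, 1/5 · 0.82645 = 0.16529; with total 0.40996.
Dividing through by the total gives posterior P(jar A | data) = 0.054206, P(jar B | data) = 0.21683, P(jar C | data) = 0.31223, P(jar D | data) = 0.013552, P(jar E | data) = 0.40319.
The predictive probability is P(blue next | data) = (1/3)(0.054206) + (2/3)(0.21683) + (4/5)(0.31223) + (1/6)(0.013552) + (10/11)(0.40319) = 0.7812.

0.781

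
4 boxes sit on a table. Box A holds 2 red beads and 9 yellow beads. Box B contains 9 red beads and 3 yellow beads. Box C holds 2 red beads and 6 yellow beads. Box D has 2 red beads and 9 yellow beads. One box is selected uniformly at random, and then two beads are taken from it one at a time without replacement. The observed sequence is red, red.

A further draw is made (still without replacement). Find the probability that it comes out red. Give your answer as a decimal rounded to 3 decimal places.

Compute the likelihood of the observed sequence for each case: P(data | box A) = (2/11)(1/10) = 0.018182; P(data | box B) = (9/12)(8/11) = 0.54545; P(data | box C) = (2/8)(1/7) = 0.035714; P(data | box D) = (2/11)(1/10) = 0.018182.
Multiplying each by its prior: 1/4 · 0.018182 = 0.0045455, 1/4 · 0.54545 = 0.13636, 1/4 · 0.035714 = 0.0089286, 1/4 · 0.018182 = 0.0045455; summing to 0.15438.
Dividing through by the total gives posterior P(box A | data) = 0.029443, P(box B | data) = 0.88328, P(box C | data) = 0.057834, P(box D | data) = 0.029443.
The predictive probability is P(red next | data) = (0)(0.029443) + (7/10)(0.88328) + (0)(0.057834) + (0)(0.029443) = 0.6183.

0.618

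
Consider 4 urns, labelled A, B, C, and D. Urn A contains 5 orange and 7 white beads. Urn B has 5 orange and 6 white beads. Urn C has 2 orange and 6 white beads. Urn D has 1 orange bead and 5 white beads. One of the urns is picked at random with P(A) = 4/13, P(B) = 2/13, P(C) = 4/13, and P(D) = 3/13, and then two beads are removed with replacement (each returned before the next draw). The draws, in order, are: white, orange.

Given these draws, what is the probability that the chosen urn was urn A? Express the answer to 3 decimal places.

0.369

Compute the likelihood of the observed sequence for each case: P(data | urn A) = (7/12)(5/12) = 0.24306; P(data | urn B) = (6/11)(5/11) = 0.24793; P(data | urn C) = (6/8)(2/8) = 0.1875; P(data | urn D) = (5/6)(1/6) = 0.13889.
Multiplying each by its prior: 4/13 · 0.24306 = 0.074786, 2/13 · 0.24793 = 0.038144, 4/13 · 0.1875 = 0.057692, 3/13 · 0.13889 = 0.032051; summing to 0.20267.
By Bayes' rule, P(urn A | data) = (0.074786) / (0.20267) = 0.369.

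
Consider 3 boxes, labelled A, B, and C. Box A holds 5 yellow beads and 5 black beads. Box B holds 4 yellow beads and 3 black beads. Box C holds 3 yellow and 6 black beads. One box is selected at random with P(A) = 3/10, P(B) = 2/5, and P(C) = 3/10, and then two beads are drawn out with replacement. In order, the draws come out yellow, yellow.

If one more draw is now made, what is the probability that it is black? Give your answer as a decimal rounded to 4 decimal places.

For each hypothesis, P(data | H) works out to: P(data | box A) = (5/10)(5/10) = 0.25; P(data | box B) = (4/7)(4/7) = 0.32653; P(data | box C) = (3/9)(3/9) = 0.11111.
Weighting by the prior gives 3/10 · 0.25 = 0.075, 2/5 · 0.32653 = 0.13061, 3/10 · 0.11111 = 0.033333; summing to 0.23895.
The posterior is then P(box A | data) = 0.31388, P(box B | data) = 0.54662, P(box C | data) = 0.1395.
Averaging over the posterior, P(black next | data) = (1/2)(0.31388) + (3/7)(0.54662) + (2/3)(0.1395) = 0.48421.

0.4842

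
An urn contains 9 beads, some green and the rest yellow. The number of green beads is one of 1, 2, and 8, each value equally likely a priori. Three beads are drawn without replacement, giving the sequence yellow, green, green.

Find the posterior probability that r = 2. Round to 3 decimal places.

The likelihood of the observed sequence under each hypothesis: P(data | r = 1) = (8/9)(1/8)(0/7) = 0; P(data | r = 2) = (7/9)(2/8)(1/7) = 1/36; P(data | r = 8) = (1/9)(8/8)(7/7) = 1/9.
Multiplying each by its prior: 1/3 · 0 = 0, 1/3 · 1/36 = 1/108, 1/3 · 1/9 = 1/27; these sum to 5/108.
Hence P(r = 2 | data) = (1/108) / (5/108) = 1/5.

0.200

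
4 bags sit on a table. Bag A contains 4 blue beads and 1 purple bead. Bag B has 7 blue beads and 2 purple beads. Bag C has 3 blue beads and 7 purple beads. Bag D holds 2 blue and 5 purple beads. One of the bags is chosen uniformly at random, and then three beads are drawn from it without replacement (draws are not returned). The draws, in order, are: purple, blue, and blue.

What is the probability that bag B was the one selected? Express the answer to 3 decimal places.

Compute the likelihood of the observed sequence for each case: P(data | bag A) = (1/5)(4/4)(3/3) = 0.2; P(data | bag B) = (2/9)(7/8)(6/7) = 0.16667; P(data | bag C) = (7/10)(3/9)(2/8) = 0.058333; P(data | bag D) = (5/7)(2/6)(1/5) = 0.047619.
Multiplying each by its prior: 1/4 · 0.2 = 0.05, 1/4 · 0.16667 = 0.041667, 1/4 · 0.058333 = 0.014583, 1/4 · 0.047619 = 0.011905; with total 0.11815.
Hence P(bag B | data) = (0.041667) / (0.11815) = 0.35264.

0.353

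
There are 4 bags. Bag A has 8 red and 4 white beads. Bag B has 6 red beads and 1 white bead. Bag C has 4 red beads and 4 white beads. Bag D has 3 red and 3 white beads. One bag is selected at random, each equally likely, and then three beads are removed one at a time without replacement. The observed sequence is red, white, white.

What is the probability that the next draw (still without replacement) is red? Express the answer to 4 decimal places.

0.6627

Compute the likelihood of the observed sequence for each case: P(data | bag A) = (8/12)(4/11)(3/10) = 0.072727; P(data | bag B) = (6/7)(1/6)(0/5) = 0; P(data | bag C) = (4/8)(4/7)(3/6) = 0.14286; P(data | bag D) = (3/6)(3/5)(2/4) = 0.15.
Multiplying each by its prior: 1/4 · 0.072727 = 0.018182, 1/4 · 0 = 0, 1/4 · 0.14286 = 0.035714, 1/4 · 0.15 = 0.0375; summing to 0.091396.
Dividing through by the total gives posterior P(bag A | data) = 0.19893, P(bag B | data) = 0, P(bag C | data) = 0.39076, P(bag D | data) = 0.4103.
So P(red next | data) = Σ P(red next | H) P(H | data) = (7/9)(0.19893) + (3/5)(0.39076) + (2/3)(0.4103) = 0.66272.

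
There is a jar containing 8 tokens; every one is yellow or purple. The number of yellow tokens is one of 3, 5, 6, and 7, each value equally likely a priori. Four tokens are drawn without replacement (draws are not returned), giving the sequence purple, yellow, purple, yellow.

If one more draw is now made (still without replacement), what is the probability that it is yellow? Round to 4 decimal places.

0.6000

For each hypothesis, P(data | H) works out to: P(data | r = 3) = (5/8)(3/7)(4/6)(2/5) = 1/14; P(data | r = 5) = (3/8)(5/7)(2/6)(4/5) = 1/14; P(data | r = 6) = (2/8)(6/7)(1/6)(5/5) = 1/28; P(data | r = 7) = (1/8)(7/7)(0/6) = 0.
Weighting by the prior gives 1/4 · 1/14 = 1/56, 1/4 · 1/14 = 1/56, 1/4 · 1/28 = 1/112, 1/4 · 0 = 0; with total 5/112.
Normalising, the posterior is P(r = 3 | data) = 2/5, P(r = 5 | data) = 2/5, P(r = 6 | data) = 1/5, P(r = 7 | data) = 0.
The predictive probability is P(yellow next | data) = (1/4)(2/5) + (3/4)(2/5) + (1)(1/5) = 3/5.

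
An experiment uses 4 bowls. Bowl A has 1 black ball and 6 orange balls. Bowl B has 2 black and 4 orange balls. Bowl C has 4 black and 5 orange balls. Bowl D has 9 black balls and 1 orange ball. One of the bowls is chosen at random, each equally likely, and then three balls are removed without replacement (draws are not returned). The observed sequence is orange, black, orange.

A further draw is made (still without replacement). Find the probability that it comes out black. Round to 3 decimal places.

Compute the likelihood of the observed sequence for each case: P(data | bowl A) = (6/7)(1/6)(5/5) = 1/7; P(data | bowl B) = (4/6)(2/5)(3/4) = 1/5; P(data | bowl C) = (5/9)(4/8)(4/7) = 10/63; P(data | bowl D) = (1/10)(9/9)(0/8) = 0.
Multiplying each by its prior: 1/4 · 1/7 = 1/28, 1/4 · 1/5 = 1/20, 1/4 · 10/63 = 5/126, 1/4 · 0 = 0; with total 79/630.
The posterior is then P(bowl A | data) = 45/158, P(bowl B | data) = 63/158, P(bowl C | data) = 25/79, P(bowl D | data) = 0.
Averaging over the posterior, P(black next | data) = (0)(45/158) + (1/3)(63/158) + (1/2)(25/79) = 23/79.

0.291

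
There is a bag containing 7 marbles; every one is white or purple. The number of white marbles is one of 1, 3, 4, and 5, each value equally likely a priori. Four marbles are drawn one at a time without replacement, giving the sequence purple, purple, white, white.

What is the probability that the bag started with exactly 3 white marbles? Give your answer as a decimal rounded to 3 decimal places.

0.391

The likelihood of the observed sequence under each hypothesis: P(data | r = 1) = (6/7)(5/6)(1/5)(0/4) = 0; P(data | r = 3) = (4/7)(3/6)(3/5)(2/4) = 3/35; P(data | r = 4) = (3/7)(2/6)(4/5)(3/4) = 3/35; P(data | r = 5) = (2/7)(1/6)(5/5)(4/4) = 1/21.
Weighting by the prior gives 1/4 · 0 = 0, 1/4 · 3/35 = 3/140, 1/4 · 3/35 = 3/140, 1/4 · 1/21 = 1/84; with total 23/420.
Hence P(r = 3 | data) = (3/140) / (23/420) = 9/23.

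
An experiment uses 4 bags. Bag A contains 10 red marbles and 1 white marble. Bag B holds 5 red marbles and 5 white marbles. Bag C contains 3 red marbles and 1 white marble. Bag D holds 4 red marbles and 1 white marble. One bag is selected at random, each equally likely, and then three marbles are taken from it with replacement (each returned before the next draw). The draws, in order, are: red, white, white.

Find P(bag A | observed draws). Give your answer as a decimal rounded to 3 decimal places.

The likelihood of the observed sequence under each hypothesis: P(data | bag A) = (10/11)(1/11)(1/11) = 0.0075131; P(data | bag B) = (5/10)(5/10)(5/10) = 0.125; P(data | bag C) = (3/4)(1/4)(1/4) = 0.046875; P(data | bag D) = (4/5)(1/5)(1/5) = 0.032.
Weighting by the prior gives 1/4 · 0.0075131 = 0.0018783, 1/4 · 0.125 = 0.03125, 1/4 · 0.046875 = 0.011719, 1/4 · 0.032 = 0.008; these sum to 0.052847.
By Bayes' rule, P(bag A | data) = (0.0018783) / (0.052847) = 0.035542.

0.036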